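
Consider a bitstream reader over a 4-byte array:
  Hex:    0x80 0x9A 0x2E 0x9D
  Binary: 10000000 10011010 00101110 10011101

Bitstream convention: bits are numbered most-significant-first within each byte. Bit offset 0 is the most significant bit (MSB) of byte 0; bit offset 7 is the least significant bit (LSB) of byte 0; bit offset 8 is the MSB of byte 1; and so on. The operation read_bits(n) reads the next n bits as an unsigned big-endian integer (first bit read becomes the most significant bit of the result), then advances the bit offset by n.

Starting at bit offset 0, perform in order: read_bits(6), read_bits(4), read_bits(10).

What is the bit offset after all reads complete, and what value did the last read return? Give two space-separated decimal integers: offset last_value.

Read 1: bits[0:6] width=6 -> value=32 (bin 100000); offset now 6 = byte 0 bit 6; 26 bits remain
Read 2: bits[6:10] width=4 -> value=2 (bin 0010); offset now 10 = byte 1 bit 2; 22 bits remain
Read 3: bits[10:20] width=10 -> value=418 (bin 0110100010); offset now 20 = byte 2 bit 4; 12 bits remain

Answer: 20 418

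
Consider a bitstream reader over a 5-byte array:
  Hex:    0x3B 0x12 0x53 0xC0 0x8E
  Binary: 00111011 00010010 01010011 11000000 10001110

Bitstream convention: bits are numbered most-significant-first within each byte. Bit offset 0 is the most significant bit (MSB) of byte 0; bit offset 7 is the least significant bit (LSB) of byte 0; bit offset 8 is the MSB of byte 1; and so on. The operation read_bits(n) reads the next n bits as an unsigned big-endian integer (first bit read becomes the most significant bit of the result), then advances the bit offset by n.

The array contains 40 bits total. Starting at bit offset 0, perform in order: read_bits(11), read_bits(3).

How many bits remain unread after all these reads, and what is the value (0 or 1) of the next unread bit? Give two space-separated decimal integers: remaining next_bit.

Answer: 26 1

Derivation:
Read 1: bits[0:11] width=11 -> value=472 (bin 00111011000); offset now 11 = byte 1 bit 3; 29 bits remain
Read 2: bits[11:14] width=3 -> value=4 (bin 100); offset now 14 = byte 1 bit 6; 26 bits remain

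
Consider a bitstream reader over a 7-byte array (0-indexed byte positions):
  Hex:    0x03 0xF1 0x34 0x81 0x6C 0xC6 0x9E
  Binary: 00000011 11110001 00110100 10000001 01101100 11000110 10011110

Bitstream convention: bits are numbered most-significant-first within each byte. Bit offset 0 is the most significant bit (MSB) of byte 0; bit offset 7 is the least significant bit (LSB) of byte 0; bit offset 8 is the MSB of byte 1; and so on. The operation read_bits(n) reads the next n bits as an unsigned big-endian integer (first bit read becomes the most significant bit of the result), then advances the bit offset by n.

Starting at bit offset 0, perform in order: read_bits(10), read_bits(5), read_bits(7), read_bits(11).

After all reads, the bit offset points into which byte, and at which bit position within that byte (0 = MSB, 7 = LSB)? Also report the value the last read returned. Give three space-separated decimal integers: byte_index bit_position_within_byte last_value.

Answer: 4 1 258

Derivation:
Read 1: bits[0:10] width=10 -> value=15 (bin 0000001111); offset now 10 = byte 1 bit 2; 46 bits remain
Read 2: bits[10:15] width=5 -> value=24 (bin 11000); offset now 15 = byte 1 bit 7; 41 bits remain
Read 3: bits[15:22] width=7 -> value=77 (bin 1001101); offset now 22 = byte 2 bit 6; 34 bits remain
Read 4: bits[22:33] width=11 -> value=258 (bin 00100000010); offset now 33 = byte 4 bit 1; 23 bits remain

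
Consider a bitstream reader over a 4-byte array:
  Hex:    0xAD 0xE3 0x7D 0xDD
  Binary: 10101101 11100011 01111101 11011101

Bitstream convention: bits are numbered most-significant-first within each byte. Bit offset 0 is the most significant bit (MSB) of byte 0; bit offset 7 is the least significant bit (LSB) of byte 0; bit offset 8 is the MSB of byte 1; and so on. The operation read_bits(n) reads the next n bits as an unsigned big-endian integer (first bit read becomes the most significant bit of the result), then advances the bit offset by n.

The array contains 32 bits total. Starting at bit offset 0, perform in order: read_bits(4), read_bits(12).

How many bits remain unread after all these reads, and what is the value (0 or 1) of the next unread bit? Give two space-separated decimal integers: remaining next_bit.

Answer: 16 0

Derivation:
Read 1: bits[0:4] width=4 -> value=10 (bin 1010); offset now 4 = byte 0 bit 4; 28 bits remain
Read 2: bits[4:16] width=12 -> value=3555 (bin 110111100011); offset now 16 = byte 2 bit 0; 16 bits remain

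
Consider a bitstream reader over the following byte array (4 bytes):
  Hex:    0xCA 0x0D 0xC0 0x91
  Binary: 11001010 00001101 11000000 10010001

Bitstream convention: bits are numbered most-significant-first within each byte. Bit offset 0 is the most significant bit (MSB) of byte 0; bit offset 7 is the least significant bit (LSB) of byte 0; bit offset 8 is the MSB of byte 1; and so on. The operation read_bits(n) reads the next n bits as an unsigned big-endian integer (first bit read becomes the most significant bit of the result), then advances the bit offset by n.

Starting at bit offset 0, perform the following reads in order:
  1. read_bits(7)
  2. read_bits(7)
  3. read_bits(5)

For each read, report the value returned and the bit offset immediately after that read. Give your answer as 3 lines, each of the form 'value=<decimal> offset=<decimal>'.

Answer: value=101 offset=7
value=3 offset=14
value=14 offset=19

Derivation:
Read 1: bits[0:7] width=7 -> value=101 (bin 1100101); offset now 7 = byte 0 bit 7; 25 bits remain
Read 2: bits[7:14] width=7 -> value=3 (bin 0000011); offset now 14 = byte 1 bit 6; 18 bits remain
Read 3: bits[14:19] width=5 -> value=14 (bin 01110); offset now 19 = byte 2 bit 3; 13 bits remain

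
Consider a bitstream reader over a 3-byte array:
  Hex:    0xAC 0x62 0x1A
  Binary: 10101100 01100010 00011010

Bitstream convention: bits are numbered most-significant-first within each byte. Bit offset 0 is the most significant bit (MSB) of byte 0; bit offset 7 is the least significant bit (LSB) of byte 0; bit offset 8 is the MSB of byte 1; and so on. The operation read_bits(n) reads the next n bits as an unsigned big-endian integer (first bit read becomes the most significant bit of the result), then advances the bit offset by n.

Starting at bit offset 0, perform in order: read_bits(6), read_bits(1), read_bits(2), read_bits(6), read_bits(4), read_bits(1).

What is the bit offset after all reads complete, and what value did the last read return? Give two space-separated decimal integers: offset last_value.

Read 1: bits[0:6] width=6 -> value=43 (bin 101011); offset now 6 = byte 0 bit 6; 18 bits remain
Read 2: bits[6:7] width=1 -> value=0 (bin 0); offset now 7 = byte 0 bit 7; 17 bits remain
Read 3: bits[7:9] width=2 -> value=0 (bin 00); offset now 9 = byte 1 bit 1; 15 bits remain
Read 4: bits[9:15] width=6 -> value=49 (bin 110001); offset now 15 = byte 1 bit 7; 9 bits remain
Read 5: bits[15:19] width=4 -> value=0 (bin 0000); offset now 19 = byte 2 bit 3; 5 bits remain
Read 6: bits[19:20] width=1 -> value=1 (bin 1); offset now 20 = byte 2 bit 4; 4 bits remain

Answer: 20 1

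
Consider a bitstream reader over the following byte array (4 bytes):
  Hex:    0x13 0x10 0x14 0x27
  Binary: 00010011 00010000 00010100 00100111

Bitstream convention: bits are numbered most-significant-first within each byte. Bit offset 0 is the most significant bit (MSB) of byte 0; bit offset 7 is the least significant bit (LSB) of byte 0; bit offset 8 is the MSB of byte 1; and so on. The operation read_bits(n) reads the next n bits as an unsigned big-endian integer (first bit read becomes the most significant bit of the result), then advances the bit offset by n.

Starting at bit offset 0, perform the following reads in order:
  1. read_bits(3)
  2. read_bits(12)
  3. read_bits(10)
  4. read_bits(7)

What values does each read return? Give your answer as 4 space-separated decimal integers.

Read 1: bits[0:3] width=3 -> value=0 (bin 000); offset now 3 = byte 0 bit 3; 29 bits remain
Read 2: bits[3:15] width=12 -> value=2440 (bin 100110001000); offset now 15 = byte 1 bit 7; 17 bits remain
Read 3: bits[15:25] width=10 -> value=40 (bin 0000101000); offset now 25 = byte 3 bit 1; 7 bits remain
Read 4: bits[25:32] width=7 -> value=39 (bin 0100111); offset now 32 = byte 4 bit 0; 0 bits remain

Answer: 0 2440 40 39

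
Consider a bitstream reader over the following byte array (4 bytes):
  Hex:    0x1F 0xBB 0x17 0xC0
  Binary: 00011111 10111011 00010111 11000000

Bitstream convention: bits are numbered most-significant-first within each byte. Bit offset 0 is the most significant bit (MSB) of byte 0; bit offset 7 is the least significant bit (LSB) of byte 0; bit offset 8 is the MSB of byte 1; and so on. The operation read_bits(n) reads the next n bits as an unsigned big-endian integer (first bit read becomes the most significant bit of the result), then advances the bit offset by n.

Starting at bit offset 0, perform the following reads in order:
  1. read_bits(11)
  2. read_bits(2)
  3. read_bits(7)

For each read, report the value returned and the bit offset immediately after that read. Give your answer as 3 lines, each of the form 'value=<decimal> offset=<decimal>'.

Answer: value=253 offset=11
value=3 offset=13
value=49 offset=20

Derivation:
Read 1: bits[0:11] width=11 -> value=253 (bin 00011111101); offset now 11 = byte 1 bit 3; 21 bits remain
Read 2: bits[11:13] width=2 -> value=3 (bin 11); offset now 13 = byte 1 bit 5; 19 bits remain
Read 3: bits[13:20] width=7 -> value=49 (bin 0110001); offset now 20 = byte 2 bit 4; 12 bits remain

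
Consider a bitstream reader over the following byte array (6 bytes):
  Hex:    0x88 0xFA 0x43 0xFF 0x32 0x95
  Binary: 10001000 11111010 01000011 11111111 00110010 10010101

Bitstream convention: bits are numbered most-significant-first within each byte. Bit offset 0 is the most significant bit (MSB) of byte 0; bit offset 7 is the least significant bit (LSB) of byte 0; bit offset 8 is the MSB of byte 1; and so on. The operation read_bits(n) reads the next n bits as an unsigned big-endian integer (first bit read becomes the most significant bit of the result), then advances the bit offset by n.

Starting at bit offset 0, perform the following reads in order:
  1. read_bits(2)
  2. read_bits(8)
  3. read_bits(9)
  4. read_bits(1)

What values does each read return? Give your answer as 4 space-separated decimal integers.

Read 1: bits[0:2] width=2 -> value=2 (bin 10); offset now 2 = byte 0 bit 2; 46 bits remain
Read 2: bits[2:10] width=8 -> value=35 (bin 00100011); offset now 10 = byte 1 bit 2; 38 bits remain
Read 3: bits[10:19] width=9 -> value=466 (bin 111010010); offset now 19 = byte 2 bit 3; 29 bits remain
Read 4: bits[19:20] width=1 -> value=0 (bin 0); offset now 20 = byte 2 bit 4; 28 bits remain

Answer: 2 35 466 0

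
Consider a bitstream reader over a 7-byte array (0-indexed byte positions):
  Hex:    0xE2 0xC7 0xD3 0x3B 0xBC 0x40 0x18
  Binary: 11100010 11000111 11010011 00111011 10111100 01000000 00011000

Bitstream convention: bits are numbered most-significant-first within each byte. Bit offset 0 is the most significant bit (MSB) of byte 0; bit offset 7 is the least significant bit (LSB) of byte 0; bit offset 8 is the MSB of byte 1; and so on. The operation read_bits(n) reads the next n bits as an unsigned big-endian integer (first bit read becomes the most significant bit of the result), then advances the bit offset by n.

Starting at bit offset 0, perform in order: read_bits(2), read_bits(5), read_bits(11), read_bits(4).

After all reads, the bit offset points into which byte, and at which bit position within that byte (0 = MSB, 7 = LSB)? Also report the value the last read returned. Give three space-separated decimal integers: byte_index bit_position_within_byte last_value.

Answer: 2 6 4

Derivation:
Read 1: bits[0:2] width=2 -> value=3 (bin 11); offset now 2 = byte 0 bit 2; 54 bits remain
Read 2: bits[2:7] width=5 -> value=17 (bin 10001); offset now 7 = byte 0 bit 7; 49 bits remain
Read 3: bits[7:18] width=11 -> value=799 (bin 01100011111); offset now 18 = byte 2 bit 2; 38 bits remain
Read 4: bits[18:22] width=4 -> value=4 (bin 0100); offset now 22 = byte 2 bit 6; 34 bits remain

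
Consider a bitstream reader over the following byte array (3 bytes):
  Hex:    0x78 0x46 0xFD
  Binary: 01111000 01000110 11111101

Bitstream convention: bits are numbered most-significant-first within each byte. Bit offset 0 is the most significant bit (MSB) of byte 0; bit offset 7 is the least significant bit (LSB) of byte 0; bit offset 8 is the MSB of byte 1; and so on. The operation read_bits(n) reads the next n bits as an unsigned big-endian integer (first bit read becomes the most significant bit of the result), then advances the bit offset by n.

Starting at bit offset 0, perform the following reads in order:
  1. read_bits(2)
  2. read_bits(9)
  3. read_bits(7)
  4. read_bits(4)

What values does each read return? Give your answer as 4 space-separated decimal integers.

Read 1: bits[0:2] width=2 -> value=1 (bin 01); offset now 2 = byte 0 bit 2; 22 bits remain
Read 2: bits[2:11] width=9 -> value=450 (bin 111000010); offset now 11 = byte 1 bit 3; 13 bits remain
Read 3: bits[11:18] width=7 -> value=27 (bin 0011011); offset now 18 = byte 2 bit 2; 6 bits remain
Read 4: bits[18:22] width=4 -> value=15 (bin 1111); offset now 22 = byte 2 bit 6; 2 bits remain

Answer: 1 450 27 15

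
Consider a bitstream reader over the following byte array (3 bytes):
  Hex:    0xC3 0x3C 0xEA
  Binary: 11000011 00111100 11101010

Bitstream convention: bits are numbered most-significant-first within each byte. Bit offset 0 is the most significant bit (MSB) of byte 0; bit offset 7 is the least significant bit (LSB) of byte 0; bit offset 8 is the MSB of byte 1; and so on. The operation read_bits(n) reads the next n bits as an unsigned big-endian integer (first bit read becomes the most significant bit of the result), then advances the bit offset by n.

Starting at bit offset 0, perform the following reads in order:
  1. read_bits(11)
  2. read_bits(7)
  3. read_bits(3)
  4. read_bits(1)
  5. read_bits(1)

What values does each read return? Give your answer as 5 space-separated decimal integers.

Answer: 1561 115 5 0 1

Derivation:
Read 1: bits[0:11] width=11 -> value=1561 (bin 11000011001); offset now 11 = byte 1 bit 3; 13 bits remain
Read 2: bits[11:18] width=7 -> value=115 (bin 1110011); offset now 18 = byte 2 bit 2; 6 bits remain
Read 3: bits[18:21] width=3 -> value=5 (bin 101); offset now 21 = byte 2 bit 5; 3 bits remain
Read 4: bits[21:22] width=1 -> value=0 (bin 0); offset now 22 = byte 2 bit 6; 2 bits remain
Read 5: bits[22:23] width=1 -> value=1 (bin 1); offset now 23 = byte 2 bit 7; 1 bits remain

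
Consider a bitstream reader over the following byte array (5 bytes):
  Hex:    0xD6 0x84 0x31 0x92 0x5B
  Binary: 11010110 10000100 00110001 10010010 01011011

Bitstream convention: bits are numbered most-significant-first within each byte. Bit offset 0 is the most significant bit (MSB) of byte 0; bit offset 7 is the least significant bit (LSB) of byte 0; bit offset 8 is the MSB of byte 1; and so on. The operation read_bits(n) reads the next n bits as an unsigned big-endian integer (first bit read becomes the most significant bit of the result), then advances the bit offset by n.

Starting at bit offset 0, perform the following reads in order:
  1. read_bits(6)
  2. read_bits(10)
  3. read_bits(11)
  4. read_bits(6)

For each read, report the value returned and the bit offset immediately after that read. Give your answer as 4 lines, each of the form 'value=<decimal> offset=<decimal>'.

Read 1: bits[0:6] width=6 -> value=53 (bin 110101); offset now 6 = byte 0 bit 6; 34 bits remain
Read 2: bits[6:16] width=10 -> value=644 (bin 1010000100); offset now 16 = byte 2 bit 0; 24 bits remain
Read 3: bits[16:27] width=11 -> value=396 (bin 00110001100); offset now 27 = byte 3 bit 3; 13 bits remain
Read 4: bits[27:33] width=6 -> value=36 (bin 100100); offset now 33 = byte 4 bit 1; 7 bits remain

Answer: value=53 offset=6
value=644 offset=16
value=396 offset=27
value=36 offset=33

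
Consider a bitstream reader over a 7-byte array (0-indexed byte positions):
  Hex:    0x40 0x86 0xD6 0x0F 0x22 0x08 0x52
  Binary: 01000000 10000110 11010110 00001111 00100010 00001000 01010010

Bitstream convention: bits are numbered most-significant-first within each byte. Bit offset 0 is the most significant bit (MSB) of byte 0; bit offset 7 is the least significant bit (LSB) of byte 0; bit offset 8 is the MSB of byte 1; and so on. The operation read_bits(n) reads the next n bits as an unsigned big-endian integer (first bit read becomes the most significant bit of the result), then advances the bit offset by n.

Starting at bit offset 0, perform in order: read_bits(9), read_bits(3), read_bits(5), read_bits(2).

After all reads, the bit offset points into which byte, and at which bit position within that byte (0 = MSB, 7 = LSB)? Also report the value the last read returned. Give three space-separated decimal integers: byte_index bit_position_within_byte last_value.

Answer: 2 3 2

Derivation:
Read 1: bits[0:9] width=9 -> value=129 (bin 010000001); offset now 9 = byte 1 bit 1; 47 bits remain
Read 2: bits[9:12] width=3 -> value=0 (bin 000); offset now 12 = byte 1 bit 4; 44 bits remain
Read 3: bits[12:17] width=5 -> value=13 (bin 01101); offset now 17 = byte 2 bit 1; 39 bits remain
Read 4: bits[17:19] width=2 -> value=2 (bin 10); offset now 19 = byte 2 bit 3; 37 bits remain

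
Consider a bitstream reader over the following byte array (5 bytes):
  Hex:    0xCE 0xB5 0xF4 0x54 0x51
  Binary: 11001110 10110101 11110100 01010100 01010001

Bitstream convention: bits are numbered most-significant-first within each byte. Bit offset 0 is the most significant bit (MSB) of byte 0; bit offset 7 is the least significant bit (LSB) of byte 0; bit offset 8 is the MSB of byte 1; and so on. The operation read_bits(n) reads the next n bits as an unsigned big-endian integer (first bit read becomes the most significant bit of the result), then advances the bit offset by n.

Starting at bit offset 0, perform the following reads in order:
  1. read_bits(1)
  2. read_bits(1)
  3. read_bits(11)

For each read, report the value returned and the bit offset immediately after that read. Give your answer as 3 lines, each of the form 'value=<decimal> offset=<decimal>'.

Answer: value=1 offset=1
value=1 offset=2
value=470 offset=13

Derivation:
Read 1: bits[0:1] width=1 -> value=1 (bin 1); offset now 1 = byte 0 bit 1; 39 bits remain
Read 2: bits[1:2] width=1 -> value=1 (bin 1); offset now 2 = byte 0 bit 2; 38 bits remain
Read 3: bits[2:13] width=11 -> value=470 (bin 00111010110); offset now 13 = byte 1 bit 5; 27 bits remain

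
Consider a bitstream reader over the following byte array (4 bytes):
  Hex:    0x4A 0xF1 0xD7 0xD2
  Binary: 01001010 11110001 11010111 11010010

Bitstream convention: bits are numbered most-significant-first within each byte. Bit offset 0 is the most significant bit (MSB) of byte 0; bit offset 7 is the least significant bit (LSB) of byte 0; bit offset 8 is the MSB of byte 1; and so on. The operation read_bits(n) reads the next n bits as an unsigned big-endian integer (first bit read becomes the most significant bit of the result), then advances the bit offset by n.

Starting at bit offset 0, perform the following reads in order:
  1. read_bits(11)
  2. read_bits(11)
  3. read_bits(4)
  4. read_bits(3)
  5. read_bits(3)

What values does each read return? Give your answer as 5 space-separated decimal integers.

Read 1: bits[0:11] width=11 -> value=599 (bin 01001010111); offset now 11 = byte 1 bit 3; 21 bits remain
Read 2: bits[11:22] width=11 -> value=1141 (bin 10001110101); offset now 22 = byte 2 bit 6; 10 bits remain
Read 3: bits[22:26] width=4 -> value=15 (bin 1111); offset now 26 = byte 3 bit 2; 6 bits remain
Read 4: bits[26:29] width=3 -> value=2 (bin 010); offset now 29 = byte 3 bit 5; 3 bits remain
Read 5: bits[29:32] width=3 -> value=2 (bin 010); offset now 32 = byte 4 bit 0; 0 bits remain

Answer: 599 1141 15 2 2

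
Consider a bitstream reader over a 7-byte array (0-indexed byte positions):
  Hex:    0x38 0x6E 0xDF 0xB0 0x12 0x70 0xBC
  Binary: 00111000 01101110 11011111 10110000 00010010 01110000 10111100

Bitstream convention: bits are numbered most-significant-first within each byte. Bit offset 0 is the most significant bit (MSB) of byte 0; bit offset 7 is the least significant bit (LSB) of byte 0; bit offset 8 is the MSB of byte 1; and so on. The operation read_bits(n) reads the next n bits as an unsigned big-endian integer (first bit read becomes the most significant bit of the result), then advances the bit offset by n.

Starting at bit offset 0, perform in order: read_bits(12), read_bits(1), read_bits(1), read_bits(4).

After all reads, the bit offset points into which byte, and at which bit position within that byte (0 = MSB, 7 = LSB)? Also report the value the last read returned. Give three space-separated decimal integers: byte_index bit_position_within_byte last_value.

Answer: 2 2 11

Derivation:
Read 1: bits[0:12] width=12 -> value=902 (bin 001110000110); offset now 12 = byte 1 bit 4; 44 bits remain
Read 2: bits[12:13] width=1 -> value=1 (bin 1); offset now 13 = byte 1 bit 5; 43 bits remain
Read 3: bits[13:14] width=1 -> value=1 (bin 1); offset now 14 = byte 1 bit 6; 42 bits remain
Read 4: bits[14:18] width=4 -> value=11 (bin 1011); offset now 18 = byte 2 bit 2; 38 bits remain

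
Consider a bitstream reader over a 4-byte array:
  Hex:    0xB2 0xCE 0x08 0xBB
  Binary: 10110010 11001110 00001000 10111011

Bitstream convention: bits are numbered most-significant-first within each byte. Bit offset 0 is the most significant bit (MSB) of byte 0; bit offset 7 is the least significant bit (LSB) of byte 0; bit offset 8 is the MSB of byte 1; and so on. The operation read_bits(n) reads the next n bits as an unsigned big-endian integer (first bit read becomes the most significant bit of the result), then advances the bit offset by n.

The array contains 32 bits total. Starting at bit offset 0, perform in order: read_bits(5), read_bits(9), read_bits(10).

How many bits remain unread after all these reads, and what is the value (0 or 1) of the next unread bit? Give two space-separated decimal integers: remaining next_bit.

Answer: 8 1

Derivation:
Read 1: bits[0:5] width=5 -> value=22 (bin 10110); offset now 5 = byte 0 bit 5; 27 bits remain
Read 2: bits[5:14] width=9 -> value=179 (bin 010110011); offset now 14 = byte 1 bit 6; 18 bits remain
Read 3: bits[14:24] width=10 -> value=520 (bin 1000001000); offset now 24 = byte 3 bit 0; 8 bits remain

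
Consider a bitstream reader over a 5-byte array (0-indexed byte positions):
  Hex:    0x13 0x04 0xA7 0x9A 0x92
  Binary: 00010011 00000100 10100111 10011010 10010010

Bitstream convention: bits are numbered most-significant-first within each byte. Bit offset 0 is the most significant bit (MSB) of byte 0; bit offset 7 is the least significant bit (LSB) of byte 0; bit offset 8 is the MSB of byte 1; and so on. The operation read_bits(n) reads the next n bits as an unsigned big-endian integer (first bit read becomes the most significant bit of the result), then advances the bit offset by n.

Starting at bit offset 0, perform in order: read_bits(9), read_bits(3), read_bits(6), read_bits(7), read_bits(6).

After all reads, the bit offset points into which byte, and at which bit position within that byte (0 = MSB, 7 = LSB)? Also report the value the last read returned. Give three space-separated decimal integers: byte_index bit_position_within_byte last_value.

Read 1: bits[0:9] width=9 -> value=38 (bin 000100110); offset now 9 = byte 1 bit 1; 31 bits remain
Read 2: bits[9:12] width=3 -> value=0 (bin 000); offset now 12 = byte 1 bit 4; 28 bits remain
Read 3: bits[12:18] width=6 -> value=18 (bin 010010); offset now 18 = byte 2 bit 2; 22 bits remain
Read 4: bits[18:25] width=7 -> value=79 (bin 1001111); offset now 25 = byte 3 bit 1; 15 bits remain
Read 5: bits[25:31] width=6 -> value=13 (bin 001101); offset now 31 = byte 3 bit 7; 9 bits remain

Answer: 3 7 13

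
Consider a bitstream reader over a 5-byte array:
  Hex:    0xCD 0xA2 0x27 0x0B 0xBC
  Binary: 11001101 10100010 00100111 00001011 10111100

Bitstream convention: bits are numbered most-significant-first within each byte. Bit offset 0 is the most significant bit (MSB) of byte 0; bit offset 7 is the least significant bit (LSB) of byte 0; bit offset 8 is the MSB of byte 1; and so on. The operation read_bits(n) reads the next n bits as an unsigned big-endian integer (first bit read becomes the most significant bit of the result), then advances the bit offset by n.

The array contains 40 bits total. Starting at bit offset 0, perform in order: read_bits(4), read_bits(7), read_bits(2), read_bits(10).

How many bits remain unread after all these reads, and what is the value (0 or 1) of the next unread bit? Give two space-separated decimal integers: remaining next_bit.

Answer: 17 1

Derivation:
Read 1: bits[0:4] width=4 -> value=12 (bin 1100); offset now 4 = byte 0 bit 4; 36 bits remain
Read 2: bits[4:11] width=7 -> value=109 (bin 1101101); offset now 11 = byte 1 bit 3; 29 bits remain
Read 3: bits[11:13] width=2 -> value=0 (bin 00); offset now 13 = byte 1 bit 5; 27 bits remain
Read 4: bits[13:23] width=10 -> value=275 (bin 0100010011); offset now 23 = byte 2 bit 7; 17 bits remain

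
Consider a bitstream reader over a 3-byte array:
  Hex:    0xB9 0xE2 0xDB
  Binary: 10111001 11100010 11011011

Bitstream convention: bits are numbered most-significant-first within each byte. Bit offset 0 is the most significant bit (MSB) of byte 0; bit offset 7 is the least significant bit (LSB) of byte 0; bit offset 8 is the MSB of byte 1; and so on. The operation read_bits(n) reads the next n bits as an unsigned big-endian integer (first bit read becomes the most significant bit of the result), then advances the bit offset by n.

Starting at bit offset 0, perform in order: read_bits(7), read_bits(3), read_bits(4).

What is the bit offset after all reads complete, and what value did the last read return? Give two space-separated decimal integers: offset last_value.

Read 1: bits[0:7] width=7 -> value=92 (bin 1011100); offset now 7 = byte 0 bit 7; 17 bits remain
Read 2: bits[7:10] width=3 -> value=7 (bin 111); offset now 10 = byte 1 bit 2; 14 bits remain
Read 3: bits[10:14] width=4 -> value=8 (bin 1000); offset now 14 = byte 1 bit 6; 10 bits remain

Answer: 14 8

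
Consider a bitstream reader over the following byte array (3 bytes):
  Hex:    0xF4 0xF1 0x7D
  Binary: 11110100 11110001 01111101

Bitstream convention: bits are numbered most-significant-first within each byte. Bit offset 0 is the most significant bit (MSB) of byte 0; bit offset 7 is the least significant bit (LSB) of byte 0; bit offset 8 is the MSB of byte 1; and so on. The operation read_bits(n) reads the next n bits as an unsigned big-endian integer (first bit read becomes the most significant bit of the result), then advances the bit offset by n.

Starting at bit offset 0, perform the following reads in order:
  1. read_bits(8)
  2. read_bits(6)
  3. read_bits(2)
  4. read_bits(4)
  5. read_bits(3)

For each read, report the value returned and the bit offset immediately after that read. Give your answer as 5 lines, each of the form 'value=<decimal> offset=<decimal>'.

Read 1: bits[0:8] width=8 -> value=244 (bin 11110100); offset now 8 = byte 1 bit 0; 16 bits remain
Read 2: bits[8:14] width=6 -> value=60 (bin 111100); offset now 14 = byte 1 bit 6; 10 bits remain
Read 3: bits[14:16] width=2 -> value=1 (bin 01); offset now 16 = byte 2 bit 0; 8 bits remain
Read 4: bits[16:20] width=4 -> value=7 (bin 0111); offset now 20 = byte 2 bit 4; 4 bits remain
Read 5: bits[20:23] width=3 -> value=6 (bin 110); offset now 23 = byte 2 bit 7; 1 bits remain

Answer: value=244 offset=8
value=60 offset=14
value=1 offset=16
value=7 offset=20
value=6 offset=23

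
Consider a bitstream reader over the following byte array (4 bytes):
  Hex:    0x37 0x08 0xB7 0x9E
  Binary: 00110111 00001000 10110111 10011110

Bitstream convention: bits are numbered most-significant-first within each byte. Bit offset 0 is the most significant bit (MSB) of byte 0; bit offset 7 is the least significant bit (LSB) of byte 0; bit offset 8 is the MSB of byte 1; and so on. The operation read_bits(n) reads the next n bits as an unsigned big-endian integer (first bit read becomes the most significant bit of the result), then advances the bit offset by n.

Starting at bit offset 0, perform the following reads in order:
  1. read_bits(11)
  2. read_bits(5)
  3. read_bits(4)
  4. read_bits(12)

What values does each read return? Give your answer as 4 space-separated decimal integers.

Answer: 440 8 11 1950

Derivation:
Read 1: bits[0:11] width=11 -> value=440 (bin 00110111000); offset now 11 = byte 1 bit 3; 21 bits remain
Read 2: bits[11:16] width=5 -> value=8 (bin 01000); offset now 16 = byte 2 bit 0; 16 bits remain
Read 3: bits[16:20] width=4 -> value=11 (bin 1011); offset now 20 = byte 2 bit 4; 12 bits remain
Read 4: bits[20:32] width=12 -> value=1950 (bin 011110011110); offset now 32 = byte 4 bit 0; 0 bits remain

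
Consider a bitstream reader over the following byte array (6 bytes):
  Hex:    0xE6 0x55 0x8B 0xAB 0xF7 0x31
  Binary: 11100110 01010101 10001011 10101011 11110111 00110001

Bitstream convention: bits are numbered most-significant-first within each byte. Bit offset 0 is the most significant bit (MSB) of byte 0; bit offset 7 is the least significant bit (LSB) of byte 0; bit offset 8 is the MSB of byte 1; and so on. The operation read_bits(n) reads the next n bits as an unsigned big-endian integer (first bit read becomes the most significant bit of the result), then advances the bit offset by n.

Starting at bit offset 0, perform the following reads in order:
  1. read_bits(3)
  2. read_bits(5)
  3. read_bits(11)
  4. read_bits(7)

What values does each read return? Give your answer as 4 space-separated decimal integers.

Answer: 7 6 684 46

Derivation:
Read 1: bits[0:3] width=3 -> value=7 (bin 111); offset now 3 = byte 0 bit 3; 45 bits remain
Read 2: bits[3:8] width=5 -> value=6 (bin 00110); offset now 8 = byte 1 bit 0; 40 bits remain
Read 3: bits[8:19] width=11 -> value=684 (bin 01010101100); offset now 19 = byte 2 bit 3; 29 bits remain
Read 4: bits[19:26] width=7 -> value=46 (bin 0101110); offset now 26 = byte 3 bit 2; 22 bits remain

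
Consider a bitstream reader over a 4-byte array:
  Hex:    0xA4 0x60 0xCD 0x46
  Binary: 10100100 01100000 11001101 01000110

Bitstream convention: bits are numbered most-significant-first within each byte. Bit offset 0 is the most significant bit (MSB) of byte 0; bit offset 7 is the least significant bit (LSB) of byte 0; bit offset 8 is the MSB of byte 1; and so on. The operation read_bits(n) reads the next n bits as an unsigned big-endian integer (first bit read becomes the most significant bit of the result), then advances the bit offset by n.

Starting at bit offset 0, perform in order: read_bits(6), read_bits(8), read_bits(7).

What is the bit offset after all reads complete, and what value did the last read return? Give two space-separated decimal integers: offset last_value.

Answer: 21 25

Derivation:
Read 1: bits[0:6] width=6 -> value=41 (bin 101001); offset now 6 = byte 0 bit 6; 26 bits remain
Read 2: bits[6:14] width=8 -> value=24 (bin 00011000); offset now 14 = byte 1 bit 6; 18 bits remain
Read 3: bits[14:21] width=7 -> value=25 (bin 0011001); offset now 21 = byte 2 bit 5; 11 bits remain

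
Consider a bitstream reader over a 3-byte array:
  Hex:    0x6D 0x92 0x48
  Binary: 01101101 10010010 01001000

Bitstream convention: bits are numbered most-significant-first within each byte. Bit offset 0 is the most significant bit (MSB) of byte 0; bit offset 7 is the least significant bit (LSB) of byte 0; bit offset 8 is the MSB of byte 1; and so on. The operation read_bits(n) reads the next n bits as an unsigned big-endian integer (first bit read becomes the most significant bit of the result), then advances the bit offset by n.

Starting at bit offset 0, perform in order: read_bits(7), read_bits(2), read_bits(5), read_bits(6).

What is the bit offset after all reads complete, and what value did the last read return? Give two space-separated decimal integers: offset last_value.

Read 1: bits[0:7] width=7 -> value=54 (bin 0110110); offset now 7 = byte 0 bit 7; 17 bits remain
Read 2: bits[7:9] width=2 -> value=3 (bin 11); offset now 9 = byte 1 bit 1; 15 bits remain
Read 3: bits[9:14] width=5 -> value=4 (bin 00100); offset now 14 = byte 1 bit 6; 10 bits remain
Read 4: bits[14:20] width=6 -> value=36 (bin 100100); offset now 20 = byte 2 bit 4; 4 bits remain

Answer: 20 36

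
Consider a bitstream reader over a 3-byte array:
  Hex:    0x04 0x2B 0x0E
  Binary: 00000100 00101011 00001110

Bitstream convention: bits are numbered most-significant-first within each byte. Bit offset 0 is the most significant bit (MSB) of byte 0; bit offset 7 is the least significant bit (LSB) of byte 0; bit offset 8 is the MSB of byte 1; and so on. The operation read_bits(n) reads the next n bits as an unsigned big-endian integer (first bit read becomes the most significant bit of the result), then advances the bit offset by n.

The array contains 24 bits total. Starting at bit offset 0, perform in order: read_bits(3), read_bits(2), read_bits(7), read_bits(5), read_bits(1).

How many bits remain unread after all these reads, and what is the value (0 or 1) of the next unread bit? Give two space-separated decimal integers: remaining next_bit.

Read 1: bits[0:3] width=3 -> value=0 (bin 000); offset now 3 = byte 0 bit 3; 21 bits remain
Read 2: bits[3:5] width=2 -> value=0 (bin 00); offset now 5 = byte 0 bit 5; 19 bits remain
Read 3: bits[5:12] width=7 -> value=66 (bin 1000010); offset now 12 = byte 1 bit 4; 12 bits remain
Read 4: bits[12:17] width=5 -> value=22 (bin 10110); offset now 17 = byte 2 bit 1; 7 bits remain
Read 5: bits[17:18] width=1 -> value=0 (bin 0); offset now 18 = byte 2 bit 2; 6 bits remain

Answer: 6 0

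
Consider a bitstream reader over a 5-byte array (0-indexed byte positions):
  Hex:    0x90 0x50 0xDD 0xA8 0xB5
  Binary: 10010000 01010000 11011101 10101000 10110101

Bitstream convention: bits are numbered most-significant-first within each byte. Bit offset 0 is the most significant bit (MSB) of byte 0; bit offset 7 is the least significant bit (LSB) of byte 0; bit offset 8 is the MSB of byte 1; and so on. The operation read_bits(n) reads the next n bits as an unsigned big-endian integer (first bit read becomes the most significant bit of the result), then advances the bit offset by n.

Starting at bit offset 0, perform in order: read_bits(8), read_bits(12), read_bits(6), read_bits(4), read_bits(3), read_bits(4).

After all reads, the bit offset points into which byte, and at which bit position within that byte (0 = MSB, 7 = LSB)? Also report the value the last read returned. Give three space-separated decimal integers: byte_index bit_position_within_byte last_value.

Read 1: bits[0:8] width=8 -> value=144 (bin 10010000); offset now 8 = byte 1 bit 0; 32 bits remain
Read 2: bits[8:20] width=12 -> value=1293 (bin 010100001101); offset now 20 = byte 2 bit 4; 20 bits remain
Read 3: bits[20:26] width=6 -> value=54 (bin 110110); offset now 26 = byte 3 bit 2; 14 bits remain
Read 4: bits[26:30] width=4 -> value=10 (bin 1010); offset now 30 = byte 3 bit 6; 10 bits remain
Read 5: bits[30:33] width=3 -> value=1 (bin 001); offset now 33 = byte 4 bit 1; 7 bits remain
Read 6: bits[33:37] width=4 -> value=6 (bin 0110); offset now 37 = byte 4 bit 5; 3 bits remain

Answer: 4 5 6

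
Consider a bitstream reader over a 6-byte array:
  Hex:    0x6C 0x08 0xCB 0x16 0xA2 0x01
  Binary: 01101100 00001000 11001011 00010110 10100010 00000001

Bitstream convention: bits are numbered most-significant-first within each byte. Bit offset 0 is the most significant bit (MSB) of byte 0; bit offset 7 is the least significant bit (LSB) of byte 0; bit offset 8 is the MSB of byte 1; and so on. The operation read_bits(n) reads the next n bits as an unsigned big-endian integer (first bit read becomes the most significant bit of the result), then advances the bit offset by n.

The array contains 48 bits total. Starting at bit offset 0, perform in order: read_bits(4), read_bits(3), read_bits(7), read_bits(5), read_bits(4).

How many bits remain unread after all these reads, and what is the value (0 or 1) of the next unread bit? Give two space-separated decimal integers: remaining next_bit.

Answer: 25 1

Derivation:
Read 1: bits[0:4] width=4 -> value=6 (bin 0110); offset now 4 = byte 0 bit 4; 44 bits remain
Read 2: bits[4:7] width=3 -> value=6 (bin 110); offset now 7 = byte 0 bit 7; 41 bits remain
Read 3: bits[7:14] width=7 -> value=2 (bin 0000010); offset now 14 = byte 1 bit 6; 34 bits remain
Read 4: bits[14:19] width=5 -> value=6 (bin 00110); offset now 19 = byte 2 bit 3; 29 bits remain
Read 5: bits[19:23] width=4 -> value=5 (bin 0101); offset now 23 = byte 2 bit 7; 25 bits remain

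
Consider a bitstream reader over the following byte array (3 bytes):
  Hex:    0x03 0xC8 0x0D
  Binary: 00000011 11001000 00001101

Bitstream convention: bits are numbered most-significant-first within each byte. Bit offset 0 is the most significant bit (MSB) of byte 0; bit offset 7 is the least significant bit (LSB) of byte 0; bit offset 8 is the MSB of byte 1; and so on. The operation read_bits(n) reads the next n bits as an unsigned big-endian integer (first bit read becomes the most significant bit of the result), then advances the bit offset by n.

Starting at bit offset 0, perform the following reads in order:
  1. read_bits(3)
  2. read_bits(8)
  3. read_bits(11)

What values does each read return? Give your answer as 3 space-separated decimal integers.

Answer: 0 30 515

Derivation:
Read 1: bits[0:3] width=3 -> value=0 (bin 000); offset now 3 = byte 0 bit 3; 21 bits remain
Read 2: bits[3:11] width=8 -> value=30 (bin 00011110); offset now 11 = byte 1 bit 3; 13 bits remain
Read 3: bits[11:22] width=11 -> value=515 (bin 01000000011); offset now 22 = byte 2 bit 6; 2 bits remain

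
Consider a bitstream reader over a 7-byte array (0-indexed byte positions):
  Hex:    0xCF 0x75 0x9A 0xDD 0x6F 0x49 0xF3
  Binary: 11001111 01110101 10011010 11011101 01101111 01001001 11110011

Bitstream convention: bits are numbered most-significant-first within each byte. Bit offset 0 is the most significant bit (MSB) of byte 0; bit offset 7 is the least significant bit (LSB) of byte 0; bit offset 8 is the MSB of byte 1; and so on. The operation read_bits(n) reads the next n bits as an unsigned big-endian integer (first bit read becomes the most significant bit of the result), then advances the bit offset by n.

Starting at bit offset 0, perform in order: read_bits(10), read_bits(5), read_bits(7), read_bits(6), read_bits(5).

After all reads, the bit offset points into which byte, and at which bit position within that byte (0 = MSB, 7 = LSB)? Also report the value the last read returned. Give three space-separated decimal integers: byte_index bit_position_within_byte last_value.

Read 1: bits[0:10] width=10 -> value=829 (bin 1100111101); offset now 10 = byte 1 bit 2; 46 bits remain
Read 2: bits[10:15] width=5 -> value=26 (bin 11010); offset now 15 = byte 1 bit 7; 41 bits remain
Read 3: bits[15:22] width=7 -> value=102 (bin 1100110); offset now 22 = byte 2 bit 6; 34 bits remain
Read 4: bits[22:28] width=6 -> value=45 (bin 101101); offset now 28 = byte 3 bit 4; 28 bits remain
Read 5: bits[28:33] width=5 -> value=26 (bin 11010); offset now 33 = byte 4 bit 1; 23 bits remain

Answer: 4 1 26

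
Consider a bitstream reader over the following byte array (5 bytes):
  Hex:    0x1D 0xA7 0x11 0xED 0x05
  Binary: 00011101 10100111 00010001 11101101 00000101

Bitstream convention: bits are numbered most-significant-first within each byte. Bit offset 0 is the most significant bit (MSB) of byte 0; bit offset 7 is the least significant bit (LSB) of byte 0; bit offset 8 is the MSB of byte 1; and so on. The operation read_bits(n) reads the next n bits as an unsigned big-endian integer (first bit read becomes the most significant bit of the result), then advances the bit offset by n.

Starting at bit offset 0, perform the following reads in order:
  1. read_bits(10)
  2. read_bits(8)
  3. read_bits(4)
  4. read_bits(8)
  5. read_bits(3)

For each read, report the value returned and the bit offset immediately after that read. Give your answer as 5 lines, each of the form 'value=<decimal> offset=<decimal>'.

Answer: value=118 offset=10
value=156 offset=18
value=4 offset=22
value=123 offset=30
value=2 offset=33

Derivation:
Read 1: bits[0:10] width=10 -> value=118 (bin 0001110110); offset now 10 = byte 1 bit 2; 30 bits remain
Read 2: bits[10:18] width=8 -> value=156 (bin 10011100); offset now 18 = byte 2 bit 2; 22 bits remain
Read 3: bits[18:22] width=4 -> value=4 (bin 0100); offset now 22 = byte 2 bit 6; 18 bits remain
Read 4: bits[22:30] width=8 -> value=123 (bin 01111011); offset now 30 = byte 3 bit 6; 10 bits remain
Read 5: bits[30:33] width=3 -> value=2 (bin 010); offset now 33 = byte 4 bit 1; 7 bits remain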